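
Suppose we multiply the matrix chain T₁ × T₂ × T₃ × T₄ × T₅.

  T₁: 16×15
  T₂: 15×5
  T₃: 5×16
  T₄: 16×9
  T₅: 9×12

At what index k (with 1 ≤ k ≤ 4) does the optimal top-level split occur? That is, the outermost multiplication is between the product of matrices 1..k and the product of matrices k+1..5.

2

Adjacent pairs: T₁T₂ = 16·15·5 = 1200; T₂T₃ = 15·5·16 = 1200; T₃T₄ = 5·16·9 = 720; T₄T₅ = 16·9·12 = 1728.
Length 3: T₁..T₃: k=1: 0+1200+16·15·16=5040; k=2: 1200+0+16·5·16=2480 → min 2480 | T₂..T₄: k=2: 0+720+15·5·9=1395; k=3: 1200+0+15·16·9=3360 → min 1395 | T₃..T₅: k=3: 0+1728+5·16·12=2688; k=4: 720+0+5·9·12=1260 → min 1260.
Length 4: T₁..T₄: k=1: 0+1395+16·15·9=3555; k=2: 1200+720+16·5·9=2640; k=3: 2480+0+16·16·9=4784 → min 2640 | T₂..T₅: k=2: 0+1260+15·5·12=2160; k=3: 1200+1728+15·16·12=5808; k=4: 1395+0+15·9·12=3015 → min 2160.
Top-level splits: k=1: (T₁..T₁)·(T₂..T₅) → 0+2160+16·15·12 = 5040; k=2: (T₁..T₂)·(T₃..T₅) → 1200+1260+16·5·12 = 3420; k=3: (T₁..T₃)·(T₄..T₅) → 2480+1728+16·16·12 = 7280; k=4: (T₁..T₄)·(T₅..T₅) → 2640+0+16·9·12 = 4368.
Best split is after T₂, i.e. k = 2.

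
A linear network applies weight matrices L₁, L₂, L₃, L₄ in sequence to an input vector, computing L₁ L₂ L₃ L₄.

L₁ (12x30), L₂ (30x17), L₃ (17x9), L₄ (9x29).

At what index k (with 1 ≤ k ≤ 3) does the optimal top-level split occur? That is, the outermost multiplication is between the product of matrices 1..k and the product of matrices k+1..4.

Adjacent pairs: L₁L₂ = 12·30·17 = 6120; L₂L₃ = 30·17·9 = 4590; L₃L₄ = 17·9·29 = 4437.
Length 3: L₁..L₃: k=1: 0+4590+12·30·9=7830; k=2: 6120+0+12·17·9=7956 → min 7830 | L₂..L₄: k=2: 0+4437+30·17·29=19227; k=3: 4590+0+30·9·29=12420 → min 12420.
Top-level splits: k=1: (L₁..L₁)·(L₂..L₄) → 0+12420+12·30·29 = 22860; k=2: (L₁..L₂)·(L₃..L₄) → 6120+4437+12·17·29 = 16473; k=3: (L₁..L₃)·(L₄..L₄) → 7830+0+12·9·29 = 10962.
Best split is after L₃, i.e. k = 3.

3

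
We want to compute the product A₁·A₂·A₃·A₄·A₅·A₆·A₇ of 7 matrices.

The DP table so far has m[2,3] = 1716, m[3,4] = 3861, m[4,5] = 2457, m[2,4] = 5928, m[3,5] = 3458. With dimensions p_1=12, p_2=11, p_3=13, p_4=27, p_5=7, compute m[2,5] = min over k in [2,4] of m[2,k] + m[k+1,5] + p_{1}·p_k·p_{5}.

4382

m[2,5] = min over k∈[2,4] of m[2,k]+m[k+1,5]+p_{1}·p_k·p_{5}.
k=2: 0 + 3458 + 12·11·7 = 4382; k=3: 1716 + 2457 + 12·13·7 = 5265; k=4: 5928 + 0 + 12·27·7 = 8196.
Minimum: 4382 at k=2.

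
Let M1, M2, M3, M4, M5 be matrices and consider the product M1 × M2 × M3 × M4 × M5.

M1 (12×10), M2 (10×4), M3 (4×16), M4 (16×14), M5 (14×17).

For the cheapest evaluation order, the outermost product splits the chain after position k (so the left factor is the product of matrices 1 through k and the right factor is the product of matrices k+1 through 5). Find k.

2

Adjacent pairs: M1M2 = 12·10·4 = 480; M2M3 = 10·4·16 = 640; M3M4 = 4·16·14 = 896; M4M5 = 16·14·17 = 3808.
Length 3: M1..M3: k=1: 0+640+12·10·16=2560; k=2: 480+0+12·4·16=1248 → min 1248 | M2..M4: k=2: 0+896+10·4·14=1456; k=3: 640+0+10·16·14=2880 → min 1456 | M3..M5: k=3: 0+3808+4·16·17=4896; k=4: 896+0+4·14·17=1848 → min 1848.
Length 4: M1..M4: k=1: 0+1456+12·10·14=3136; k=2: 480+896+12·4·14=2048; k=3: 1248+0+12·16·14=3936 → min 2048 | M2..M5: k=2: 0+1848+10·4·17=2528; k=3: 640+3808+10·16·17=7168; k=4: 1456+0+10·14·17=3836 → min 2528.
Top-level splits: k=1: (M1..M1)·(M2..M5) → 0+2528+12·10·17 = 4568; k=2: (M1..M2)·(M3..M5) → 480+1848+12·4·17 = 3144; k=3: (M1..M3)·(M4..M5) → 1248+3808+12·16·17 = 8320; k=4: (M1..M4)·(M5..M5) → 2048+0+12·14·17 = 4904.
Best split is after M2, i.e. k = 2.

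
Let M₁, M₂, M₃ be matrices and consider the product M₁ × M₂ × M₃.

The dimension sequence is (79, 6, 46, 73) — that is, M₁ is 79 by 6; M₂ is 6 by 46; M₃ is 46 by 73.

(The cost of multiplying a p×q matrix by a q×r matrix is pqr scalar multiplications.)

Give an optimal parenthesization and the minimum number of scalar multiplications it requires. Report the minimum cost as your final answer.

(M₁ × (M₂ × M₃)): cost 54750.
((M₁ × M₂) × M₃): cost 287086.
Optimal: (M₁ × (M₂ × M₃)) with cost 54750.

54750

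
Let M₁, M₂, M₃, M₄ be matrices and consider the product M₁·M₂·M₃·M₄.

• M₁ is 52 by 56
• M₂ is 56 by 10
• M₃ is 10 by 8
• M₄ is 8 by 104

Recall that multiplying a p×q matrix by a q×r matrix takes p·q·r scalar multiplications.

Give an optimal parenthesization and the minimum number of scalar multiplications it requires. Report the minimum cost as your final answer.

71040

Adjacent pairs: M₁M₂ = 52·56·10 = 29120; M₂M₃ = 56·10·8 = 4480; M₃M₄ = 10·8·104 = 8320.
Length 3: M₁..M₃: k=1: 0+4480+52·56·8=27776; k=2: 29120+0+52·10·8=33280 → min 27776 | M₂..M₄: k=2: 0+8320+56·10·104=66560; k=3: 4480+0+56·8·104=51072 → min 51072.
Length 4: M₁..M₄: k=1: 0+51072+52·56·104=353920; k=2: 29120+8320+52·10·104=91520; k=3: 27776+0+52·8·104=71040 → min 71040.
Optimal parenthesization: ((M₁·(M₂·M₃))·M₄) with cost 71040.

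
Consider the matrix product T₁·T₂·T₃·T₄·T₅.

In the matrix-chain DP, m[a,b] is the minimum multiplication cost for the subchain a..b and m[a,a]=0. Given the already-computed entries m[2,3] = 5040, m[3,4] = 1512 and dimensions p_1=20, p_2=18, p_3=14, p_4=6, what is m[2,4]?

3672

m[2,4] = min over k∈[2,3] of m[2,k]+m[k+1,4]+p_{1}·p_k·p_{4}.
k=2: 0 + 1512 + 20·18·6 = 3672; k=3: 5040 + 0 + 20·14·6 = 6720.
Minimum: 3672 at k=2.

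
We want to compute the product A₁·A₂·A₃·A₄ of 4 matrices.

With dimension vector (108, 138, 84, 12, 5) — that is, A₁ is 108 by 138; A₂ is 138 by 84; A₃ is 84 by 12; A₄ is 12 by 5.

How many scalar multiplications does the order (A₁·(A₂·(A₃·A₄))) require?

(A₃·A₄): 84×12 by 12×5 → 84×5, cost 84·12·5 = 5040
(A₂·(A₃·A₄)): 138×84 by 84×5 → 138×5, cost 138·84·5 = 57960; cumulative 63000
(A₁·(A₂·(A₃·A₄))): 108×138 by 138×5 → 108×5, cost 108·138·5 = 74520; cumulative 137520
Total: 137520 scalar multiplications.

137520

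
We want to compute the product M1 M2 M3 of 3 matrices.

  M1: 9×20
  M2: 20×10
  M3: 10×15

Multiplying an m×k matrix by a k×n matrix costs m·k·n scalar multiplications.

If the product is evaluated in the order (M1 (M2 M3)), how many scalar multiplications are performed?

(M2 M3): 20×10 by 10×15 → 20×15, cost 20·10·15 = 3000
(M1 (M2 M3)): 9×20 by 20×15 → 9×15, cost 9·20·15 = 2700; cumulative 5700
Total: 5700 scalar multiplications.

5700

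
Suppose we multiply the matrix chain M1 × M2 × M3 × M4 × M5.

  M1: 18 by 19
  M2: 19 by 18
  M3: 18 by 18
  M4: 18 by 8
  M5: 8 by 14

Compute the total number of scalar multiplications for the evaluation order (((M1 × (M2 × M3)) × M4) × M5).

(M2 × M3): 19×18 by 18×18 → 19×18, cost 19·18·18 = 6156
(M1 × (M2 × M3)): 18×19 by 19×18 → 18×18, cost 18·19·18 = 6156; cumulative 12312
((M1 × (M2 × M3)) × M4): 18×18 by 18×8 → 18×8, cost 18·18·8 = 2592; cumulative 14904
(((M1 × (M2 × M3)) × M4) × M5): 18×8 by 8×14 → 18×14, cost 18·8·14 = 2016; cumulative 16920
Total: 16920 scalar multiplications.

16920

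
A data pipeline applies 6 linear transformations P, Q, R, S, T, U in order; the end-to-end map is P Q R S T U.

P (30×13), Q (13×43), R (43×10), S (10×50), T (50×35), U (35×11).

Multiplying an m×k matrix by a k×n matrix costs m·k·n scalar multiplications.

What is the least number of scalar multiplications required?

32660

Adjacent pairs: PQ = 30·13·43 = 16770; QR = 13·43·10 = 5590; RS = 43·10·50 = 21500; ST = 10·50·35 = 17500; TU = 50·35·11 = 19250.
Length 3: P..R: k=1: 0+5590+30·13·10=9490; k=2: 16770+0+30·43·10=29670 → min 9490 | Q..S: k=2: 0+21500+13·43·50=49450; k=3: 5590+0+13·10·50=12090 → min 12090 | R..T: k=3: 0+17500+43·10·35=32550; k=4: 21500+0+43·50·35=96750 → min 32550 | S..U: k=4: 0+19250+10·50·11=24750; k=5: 17500+0+10·35·11=21350 → min 21350.
Length 4: P..S: k=1: 0+12090+30·13·50=31590; k=2: 16770+21500+30·43·50=102770; k=3: 9490+0+30·10·50=24490 → min 24490 | Q..T: k=2: 0+32550+13·43·35=52115; k=3: 5590+17500+13·10·35=27640; k=4: 12090+0+13·50·35=34840 → min 27640 | R..U: k=3: 0+21350+43·10·11=26080; k=4: 21500+19250+43·50·11=64400; k=5: 32550+0+43·35·11=49105 → min 26080.
Length 5: P..T: k=1: 0+27640+30·13·35=41290; k=2: 16770+32550+30·43·35=94470; k=3: 9490+17500+30·10·35=37490; k=4: 24490+0+30·50·35=76990 → min 37490 | Q..U: k=2: 0+26080+13·43·11=32229; k=3: 5590+21350+13·10·11=28370; k=4: 12090+19250+13·50·11=38490; k=5: 27640+0+13·35·11=32645 → min 28370.
Length 6: P..U: k=1: 0+28370+30·13·11=32660; k=2: 16770+26080+30·43·11=57040; k=3: 9490+21350+30·10·11=34140; k=4: 24490+19250+30·50·11=60240; k=5: 37490+0+30·35·11=49040 → min 32660.
Optimal order: (P ((Q R) ((S T) U))) with cost 32660.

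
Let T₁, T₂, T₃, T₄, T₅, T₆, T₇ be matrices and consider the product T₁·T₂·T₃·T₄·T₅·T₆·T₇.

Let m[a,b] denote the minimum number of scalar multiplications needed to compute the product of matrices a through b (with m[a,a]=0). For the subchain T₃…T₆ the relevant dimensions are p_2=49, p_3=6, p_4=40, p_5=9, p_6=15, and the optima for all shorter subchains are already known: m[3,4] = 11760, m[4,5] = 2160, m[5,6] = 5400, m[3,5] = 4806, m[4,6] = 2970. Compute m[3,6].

m[3,6] = min over k∈[3,5] of m[3,k]+m[k+1,6]+p_{2}·p_k·p_{6}.
k=3: 0 + 2970 + 49·6·15 = 7380; k=4: 11760 + 5400 + 49·40·15 = 46560; k=5: 4806 + 0 + 49·9·15 = 11421.
Minimum: 7380 at k=3.

7380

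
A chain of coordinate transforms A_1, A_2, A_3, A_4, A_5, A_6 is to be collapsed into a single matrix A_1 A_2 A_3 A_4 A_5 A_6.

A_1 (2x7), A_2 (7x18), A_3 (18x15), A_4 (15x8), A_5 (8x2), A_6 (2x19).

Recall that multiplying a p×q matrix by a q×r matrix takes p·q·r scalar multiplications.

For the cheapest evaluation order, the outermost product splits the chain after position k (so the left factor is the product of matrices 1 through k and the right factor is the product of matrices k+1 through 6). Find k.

Adjacent pairs: A_1A_2 = 2·7·18 = 252; A_2A_3 = 7·18·15 = 1890; A_3A_4 = 18·15·8 = 2160; A_4A_5 = 15·8·2 = 240; A_5A_6 = 8·2·19 = 304.
Length 3: A_1..A_3: k=1: 0+1890+2·7·15=2100; k=2: 252+0+2·18·15=792 → min 792 | A_2..A_4: k=2: 0+2160+7·18·8=3168; k=3: 1890+0+7·15·8=2730 → min 2730 | A_3..A_5: k=3: 0+240+18·15·2=780; k=4: 2160+0+18·8·2=2448 → min 780 | A_4..A_6: k=4: 0+304+15·8·19=2584; k=5: 240+0+15·2·19=810 → min 810.
Length 4: A_1..A_4: k=1: 0+2730+2·7·8=2842; k=2: 252+2160+2·18·8=2700; k=3: 792+0+2·15·8=1032 → min 1032 | A_2..A_5: k=2: 0+780+7·18·2=1032; k=3: 1890+240+7·15·2=2340; k=4: 2730+0+7·8·2=2842 → min 1032 | A_3..A_6: k=3: 0+810+18·15·19=5940; k=4: 2160+304+18·8·19=5200; k=5: 780+0+18·2·19=1464 → min 1464.
Length 5: A_1..A_5: k=1: 0+1032+2·7·2=1060; k=2: 252+780+2·18·2=1104; k=3: 792+240+2·15·2=1092; k=4: 1032+0+2·8·2=1064 → min 1060 | A_2..A_6: k=2: 0+1464+7·18·19=3858; k=3: 1890+810+7·15·19=4695; k=4: 2730+304+7·8·19=4098; k=5: 1032+0+7·2·19=1298 → min 1298.
Top-level splits: k=1: (A_1..A_1)·(A_2..A_6) → 0+1298+2·7·19 = 1564; k=2: (A_1..A_2)·(A_3..A_6) → 252+1464+2·18·19 = 2400; k=3: (A_1..A_3)·(A_4..A_6) → 792+810+2·15·19 = 2172; k=4: (A_1..A_4)·(A_5..A_6) → 1032+304+2·8·19 = 1640; k=5: (A_1..A_5)·(A_6..A_6) → 1060+0+2·2·19 = 1136.
Best split is after A_5, i.e. k = 5.

5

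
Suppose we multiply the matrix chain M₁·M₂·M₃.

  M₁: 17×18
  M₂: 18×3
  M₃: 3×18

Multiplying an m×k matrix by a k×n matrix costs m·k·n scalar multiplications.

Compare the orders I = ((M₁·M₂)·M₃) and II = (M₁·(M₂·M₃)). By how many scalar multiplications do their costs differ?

4644

Order I = ((M₁·M₂)·M₃): (M₁·M₂): 17×18 by 18×3 → 17×3, cost 17·18·3 = 918; ((M₁·M₂)·M₃): 17×3 by 3×18 → 17×18, cost 17·3·18 = 918; cumulative 1836. Total 1836.
Order II = (M₁·(M₂·M₃)): (M₂·M₃): 18×3 by 3×18 → 18×18, cost 18·3·18 = 972; (M₁·(M₂·M₃)): 17×18 by 18×18 → 17×18, cost 17·18·18 = 5508; cumulative 6480. Total 6480.
Difference: |1836 − 6480| = 4644.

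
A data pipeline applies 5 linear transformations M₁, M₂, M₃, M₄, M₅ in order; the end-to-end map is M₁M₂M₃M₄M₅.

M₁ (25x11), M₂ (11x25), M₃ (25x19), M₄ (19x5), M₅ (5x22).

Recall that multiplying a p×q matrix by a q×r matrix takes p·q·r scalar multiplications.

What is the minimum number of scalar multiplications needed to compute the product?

7875

Adjacent pairs: M₁M₂ = 25·11·25 = 6875; M₂M₃ = 11·25·19 = 5225; M₃M₄ = 25·19·5 = 2375; M₄M₅ = 19·5·22 = 2090.
Length 3: M₁..M₃: k=1: 0+5225+25·11·19=10450; k=2: 6875+0+25·25·19=18750 → min 10450 | M₂..M₄: k=2: 0+2375+11·25·5=3750; k=3: 5225+0+11·19·5=6270 → min 3750 | M₃..M₅: k=3: 0+2090+25·19·22=12540; k=4: 2375+0+25·5·22=5125 → min 5125.
Length 4: M₁..M₄: k=1: 0+3750+25·11·5=5125; k=2: 6875+2375+25·25·5=12375; k=3: 10450+0+25·19·5=12825 → min 5125 | M₂..M₅: k=2: 0+5125+11·25·22=11175; k=3: 5225+2090+11·19·22=11913; k=4: 3750+0+11·5·22=4960 → min 4960.
Length 5: M₁..M₅: k=1: 0+4960+25·11·22=11010; k=2: 6875+5125+25·25·22=25750; k=3: 10450+2090+25·19·22=22990; k=4: 5125+0+25·5·22=7875 → min 7875.
Optimal order: ((M₁(M₂(M₃M₄)))M₅) with cost 7875.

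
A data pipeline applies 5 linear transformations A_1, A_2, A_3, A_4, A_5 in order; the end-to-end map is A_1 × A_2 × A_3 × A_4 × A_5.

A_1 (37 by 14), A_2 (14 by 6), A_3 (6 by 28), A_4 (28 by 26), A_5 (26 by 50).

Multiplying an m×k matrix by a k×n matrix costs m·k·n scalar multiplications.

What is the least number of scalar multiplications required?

26376

Adjacent pairs: A_1A_2 = 37·14·6 = 3108; A_2A_3 = 14·6·28 = 2352; A_3A_4 = 6·28·26 = 4368; A_4A_5 = 28·26·50 = 36400.
Length 3: A_1..A_3: k=1: 0+2352+37·14·28=16856; k=2: 3108+0+37·6·28=9324 → min 9324 | A_2..A_4: k=2: 0+4368+14·6·26=6552; k=3: 2352+0+14·28·26=12544 → min 6552 | A_3..A_5: k=3: 0+36400+6·28·50=44800; k=4: 4368+0+6·26·50=12168 → min 12168.
Length 4: A_1..A_4: k=1: 0+6552+37·14·26=20020; k=2: 3108+4368+37·6·26=13248; k=3: 9324+0+37·28·26=36260 → min 13248 | A_2..A_5: k=2: 0+12168+14·6·50=16368; k=3: 2352+36400+14·28·50=58352; k=4: 6552+0+14·26·50=24752 → min 16368.
Length 5: A_1..A_5: k=1: 0+16368+37·14·50=42268; k=2: 3108+12168+37·6·50=26376; k=3: 9324+36400+37·28·50=97524; k=4: 13248+0+37·26·50=61348 → min 26376.
Optimal order: ((A_1 × A_2) × ((A_3 × A_4) × A_5)) with cost 26376.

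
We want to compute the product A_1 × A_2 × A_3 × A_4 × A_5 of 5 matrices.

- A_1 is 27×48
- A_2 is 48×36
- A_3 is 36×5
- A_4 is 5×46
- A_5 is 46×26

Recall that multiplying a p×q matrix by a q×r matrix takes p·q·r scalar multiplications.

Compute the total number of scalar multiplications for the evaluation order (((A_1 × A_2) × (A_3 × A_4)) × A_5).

(A_1 × A_2): 27×48 by 48×36 → 27×36, cost 27·48·36 = 46656
(A_3 × A_4): 36×5 by 5×46 → 36×46, cost 36·5·46 = 8280
((A_1 × A_2) × (A_3 × A_4)): 27×36 by 36×46 → 27×46, cost 27·36·46 = 44712; cumulative 99648
(((A_1 × A_2) × (A_3 × A_4)) × A_5): 27×46 by 46×26 → 27×26, cost 27·46·26 = 32292; cumulative 131940
Total: 131940 scalar multiplications.

131940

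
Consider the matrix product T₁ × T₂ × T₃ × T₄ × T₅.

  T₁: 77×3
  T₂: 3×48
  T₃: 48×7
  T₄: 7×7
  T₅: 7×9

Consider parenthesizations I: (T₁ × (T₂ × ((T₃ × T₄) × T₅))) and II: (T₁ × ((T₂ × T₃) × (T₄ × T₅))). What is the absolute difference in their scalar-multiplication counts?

Order I = (T₁ × (T₂ × ((T₃ × T₄) × T₅))): (T₃ × T₄): 48×7 by 7×7 → 48×7, cost 48·7·7 = 2352; ((T₃ × T₄) × T₅): 48×7 by 7×9 → 48×9, cost 48·7·9 = 3024; cumulative 5376; (T₂ × ((T₃ × T₄) × T₅)): 3×48 by 48×9 → 3×9, cost 3·48·9 = 1296; cumulative 6672; (T₁ × (T₂ × ((T₃ × T₄) × T₅))): 77×3 by 3×9 → 77×9, cost 77·3·9 = 2079; cumulative 8751. Total 8751.
Order II = (T₁ × ((T₂ × T₃) × (T₄ × T₅))): (T₂ × T₃): 3×48 by 48×7 → 3×7, cost 3·48·7 = 1008; (T₄ × T₅): 7×7 by 7×9 → 7×9, cost 7·7·9 = 441; ((T₂ × T₃) × (T₄ × T₅)): 3×7 by 7×9 → 3×9, cost 3·7·9 = 189; cumulative 1638; (T₁ × ((T₂ × T₃) × (T₄ × T₅))): 77×3 by 3×9 → 77×9, cost 77·3·9 = 2079; cumulative 3717. Total 3717.
Difference: |8751 − 3717| = 5034.

5034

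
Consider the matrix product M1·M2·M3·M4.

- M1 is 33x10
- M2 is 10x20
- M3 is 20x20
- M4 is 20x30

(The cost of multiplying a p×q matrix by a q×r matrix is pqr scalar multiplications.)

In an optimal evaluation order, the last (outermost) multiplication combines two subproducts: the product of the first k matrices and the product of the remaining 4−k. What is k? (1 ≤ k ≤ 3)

Adjacent pairs: M1M2 = 33·10·20 = 6600; M2M3 = 10·20·20 = 4000; M3M4 = 20·20·30 = 12000.
Length 3: M1..M3: k=1: 0+4000+33·10·20=10600; k=2: 6600+0+33·20·20=19800 → min 10600 | M2..M4: k=2: 0+12000+10·20·30=18000; k=3: 4000+0+10·20·30=10000 → min 10000.
Top-level splits: k=1: (M1..M1)·(M2..M4) → 0+10000+33·10·30 = 19900; k=2: (M1..M2)·(M3..M4) → 6600+12000+33·20·30 = 38400; k=3: (M1..M3)·(M4..M4) → 10600+0+33·20·30 = 30400.
Best split is after M1, i.e. k = 1.

1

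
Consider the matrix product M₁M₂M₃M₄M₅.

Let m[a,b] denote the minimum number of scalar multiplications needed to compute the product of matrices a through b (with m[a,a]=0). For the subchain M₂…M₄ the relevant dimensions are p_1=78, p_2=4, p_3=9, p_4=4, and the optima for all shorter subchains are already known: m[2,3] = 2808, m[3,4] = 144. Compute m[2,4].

1392

m[2,4] = min over k∈[2,3] of m[2,k]+m[k+1,4]+p_{1}·p_k·p_{4}.
k=2: 0 + 144 + 78·4·4 = 1392; k=3: 2808 + 0 + 78·9·4 = 5616.
Minimum: 1392 at k=2.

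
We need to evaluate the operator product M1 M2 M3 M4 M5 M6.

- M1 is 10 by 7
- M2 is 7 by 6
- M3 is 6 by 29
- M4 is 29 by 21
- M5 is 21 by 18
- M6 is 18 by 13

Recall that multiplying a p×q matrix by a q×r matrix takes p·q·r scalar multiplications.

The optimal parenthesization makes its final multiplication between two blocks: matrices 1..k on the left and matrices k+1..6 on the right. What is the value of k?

2

Adjacent pairs: M1M2 = 10·7·6 = 420; M2M3 = 7·6·29 = 1218; M3M4 = 6·29·21 = 3654; M4M5 = 29·21·18 = 10962; M5M6 = 21·18·13 = 4914.
Length 3: M1..M3: k=1: 0+1218+10·7·29=3248; k=2: 420+0+10·6·29=2160 → min 2160 | M2..M4: k=2: 0+3654+7·6·21=4536; k=3: 1218+0+7·29·21=5481 → min 4536 | M3..M5: k=3: 0+10962+6·29·18=14094; k=4: 3654+0+6·21·18=5922 → min 5922 | M4..M6: k=4: 0+4914+29·21·13=12831; k=5: 10962+0+29·18·13=17748 → min 12831.
Length 4: M1..M4: k=1: 0+4536+10·7·21=6006; k=2: 420+3654+10·6·21=5334; k=3: 2160+0+10·29·21=8250 → min 5334 | M2..M5: k=2: 0+5922+7·6·18=6678; k=3: 1218+10962+7·29·18=15834; k=4: 4536+0+7·21·18=7182 → min 6678 | M3..M6: k=3: 0+12831+6·29·13=15093; k=4: 3654+4914+6·21·13=10206; k=5: 5922+0+6·18·13=7326 → min 7326.
Length 5: M1..M5: k=1: 0+6678+10·7·18=7938; k=2: 420+5922+10·6·18=7422; k=3: 2160+10962+10·29·18=18342; k=4: 5334+0+10·21·18=9114 → min 7422 | M2..M6: k=2: 0+7326+7·6·13=7872; k=3: 1218+12831+7·29·13=16688; k=4: 4536+4914+7·21·13=11361; k=5: 6678+0+7·18·13=8316 → min 7872.
Top-level splits: k=1: (M1..M1)·(M2..M6) → 0+7872+10·7·13 = 8782; k=2: (M1..M2)·(M3..M6) → 420+7326+10·6·13 = 8526; k=3: (M1..M3)·(M4..M6) → 2160+12831+10·29·13 = 18761; k=4: (M1..M4)·(M5..M6) → 5334+4914+10·21·13 = 12978; k=5: (M1..M5)·(M6..M6) → 7422+0+10·18·13 = 9762.
Best split is after M2, i.e. k = 2.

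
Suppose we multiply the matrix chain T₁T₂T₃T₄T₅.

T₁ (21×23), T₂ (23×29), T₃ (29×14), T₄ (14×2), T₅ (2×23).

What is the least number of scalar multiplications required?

Adjacent pairs: T₁T₂ = 21·23·29 = 14007; T₂T₃ = 23·29·14 = 9338; T₃T₄ = 29·14·2 = 812; T₄T₅ = 14·2·23 = 644.
Length 3: T₁..T₃: k=1: 0+9338+21·23·14=16100; k=2: 14007+0+21·29·14=22533 → min 16100 | T₂..T₄: k=2: 0+812+23·29·2=2146; k=3: 9338+0+23·14·2=9982 → min 2146 | T₃..T₅: k=3: 0+644+29·14·23=9982; k=4: 812+0+29·2·23=2146 → min 2146.
Length 4: T₁..T₄: k=1: 0+2146+21·23·2=3112; k=2: 14007+812+21·29·2=16037; k=3: 16100+0+21·14·2=16688 → min 3112 | T₂..T₅: k=2: 0+2146+23·29·23=17487; k=3: 9338+644+23·14·23=17388; k=4: 2146+0+23·2·23=3204 → min 3204.
Length 5: T₁..T₅: k=1: 0+3204+21·23·23=14313; k=2: 14007+2146+21·29·23=30160; k=3: 16100+644+21·14·23=23506; k=4: 3112+0+21·2·23=4078 → min 4078.
Optimal order: ((T₁(T₂(T₃T₄)))T₅) with cost 4078.

4078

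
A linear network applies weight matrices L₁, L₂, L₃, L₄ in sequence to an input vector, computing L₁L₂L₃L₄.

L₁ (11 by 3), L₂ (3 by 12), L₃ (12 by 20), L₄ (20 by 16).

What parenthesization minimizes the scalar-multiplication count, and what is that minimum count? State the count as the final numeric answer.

2208

Adjacent pairs: L₁L₂ = 11·3·12 = 396; L₂L₃ = 3·12·20 = 720; L₃L₄ = 12·20·16 = 3840.
Length 3: L₁..L₃: k=1: 0+720+11·3·20=1380; k=2: 396+0+11·12·20=3036 → min 1380 | L₂..L₄: k=2: 0+3840+3·12·16=4416; k=3: 720+0+3·20·16=1680 → min 1680.
Length 4: L₁..L₄: k=1: 0+1680+11·3·16=2208; k=2: 396+3840+11·12·16=6348; k=3: 1380+0+11·20·16=4900 → min 2208.
Optimal parenthesization: (L₁((L₂L₃)L₄)) with cost 2208.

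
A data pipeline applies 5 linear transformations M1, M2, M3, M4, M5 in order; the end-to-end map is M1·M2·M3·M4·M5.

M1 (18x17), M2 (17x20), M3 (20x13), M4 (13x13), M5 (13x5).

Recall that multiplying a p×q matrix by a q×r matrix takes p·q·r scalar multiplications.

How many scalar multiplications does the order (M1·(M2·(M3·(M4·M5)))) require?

5375

(M4·M5): 13×13 by 13×5 → 13×5, cost 13·13·5 = 845
(M3·(M4·M5)): 20×13 by 13×5 → 20×5, cost 20·13·5 = 1300; cumulative 2145
(M2·(M3·(M4·M5))): 17×20 by 20×5 → 17×5, cost 17·20·5 = 1700; cumulative 3845
(M1·(M2·(M3·(M4·M5)))): 18×17 by 17×5 → 18×5, cost 18·17·5 = 1530; cumulative 5375
Total: 5375 scalar multiplications.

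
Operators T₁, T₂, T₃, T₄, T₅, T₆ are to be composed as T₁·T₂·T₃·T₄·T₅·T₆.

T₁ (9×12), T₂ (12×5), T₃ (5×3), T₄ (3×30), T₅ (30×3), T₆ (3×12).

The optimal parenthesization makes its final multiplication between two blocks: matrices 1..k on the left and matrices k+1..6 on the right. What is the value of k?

5

Adjacent pairs: T₁T₂ = 9·12·5 = 540; T₂T₃ = 12·5·3 = 180; T₃T₄ = 5·3·30 = 450; T₄T₅ = 3·30·3 = 270; T₅T₆ = 30·3·12 = 1080.
Length 3: T₁..T₃: k=1: 0+180+9·12·3=504; k=2: 540+0+9·5·3=675 → min 504 | T₂..T₄: k=2: 0+450+12·5·30=2250; k=3: 180+0+12·3·30=1260 → min 1260 | T₃..T₅: k=3: 0+270+5·3·3=315; k=4: 450+0+5·30·3=900 → min 315 | T₄..T₆: k=4: 0+1080+3·30·12=2160; k=5: 270+0+3·3·12=378 → min 378.
Length 4: T₁..T₄: k=1: 0+1260+9·12·30=4500; k=2: 540+450+9·5·30=2340; k=3: 504+0+9·3·30=1314 → min 1314 | T₂..T₅: k=2: 0+315+12·5·3=495; k=3: 180+270+12·3·3=558; k=4: 1260+0+12·30·3=2340 → min 495 | T₃..T₆: k=3: 0+378+5·3·12=558; k=4: 450+1080+5·30·12=3330; k=5: 315+0+5·3·12=495 → min 495.
Length 5: T₁..T₅: k=1: 0+495+9·12·3=819; k=2: 540+315+9·5·3=990; k=3: 504+270+9·3·3=855; k=4: 1314+0+9·30·3=2124 → min 819 | T₂..T₆: k=2: 0+495+12·5·12=1215; k=3: 180+378+12·3·12=990; k=4: 1260+1080+12·30·12=6660; k=5: 495+0+12·3·12=927 → min 927.
Top-level splits: k=1: (T₁..T₁)·(T₂..T₆) → 0+927+9·12·12 = 2223; k=2: (T₁..T₂)·(T₃..T₆) → 540+495+9·5·12 = 1575; k=3: (T₁..T₃)·(T₄..T₆) → 504+378+9·3·12 = 1206; k=4: (T₁..T₄)·(T₅..T₆) → 1314+1080+9·30·12 = 5634; k=5: (T₁..T₅)·(T₆..T₆) → 819+0+9·3·12 = 1143.
Best split is after T₅, i.e. k = 5.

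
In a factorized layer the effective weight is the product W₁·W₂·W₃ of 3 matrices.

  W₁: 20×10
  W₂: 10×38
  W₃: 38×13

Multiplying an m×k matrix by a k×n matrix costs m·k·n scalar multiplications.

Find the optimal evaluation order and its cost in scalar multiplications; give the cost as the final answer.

7540

(W₁·(W₂·W₃)): cost 7540.
((W₁·W₂)·W₃): cost 17480.
Optimal: (W₁·(W₂·W₃)) with cost 7540.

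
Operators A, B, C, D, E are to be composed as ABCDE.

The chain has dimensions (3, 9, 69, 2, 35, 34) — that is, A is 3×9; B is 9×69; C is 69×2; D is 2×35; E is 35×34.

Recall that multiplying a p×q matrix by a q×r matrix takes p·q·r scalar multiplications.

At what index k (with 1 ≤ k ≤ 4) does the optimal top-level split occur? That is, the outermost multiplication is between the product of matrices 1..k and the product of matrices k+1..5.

Adjacent pairs: AB = 3·9·69 = 1863; BC = 9·69·2 = 1242; CD = 69·2·35 = 4830; DE = 2·35·34 = 2380.
Length 3: A..C: k=1: 0+1242+3·9·2=1296; k=2: 1863+0+3·69·2=2277 → min 1296 | B..D: k=2: 0+4830+9·69·35=26565; k=3: 1242+0+9·2·35=1872 → min 1872 | C..E: k=3: 0+2380+69·2·34=7072; k=4: 4830+0+69·35·34=86940 → min 7072.
Length 4: A..D: k=1: 0+1872+3·9·35=2817; k=2: 1863+4830+3·69·35=13938; k=3: 1296+0+3·2·35=1506 → min 1506 | B..E: k=2: 0+7072+9·69·34=28186; k=3: 1242+2380+9·2·34=4234; k=4: 1872+0+9·35·34=12582 → min 4234.
Top-level splits: k=1: (A..A)·(B..E) → 0+4234+3·9·34 = 5152; k=2: (A..B)·(C..E) → 1863+7072+3·69·34 = 15973; k=3: (A..C)·(D..E) → 1296+2380+3·2·34 = 3880; k=4: (A..D)·(E..E) → 1506+0+3·35·34 = 5076.
Best split is after C, i.e. k = 3.

3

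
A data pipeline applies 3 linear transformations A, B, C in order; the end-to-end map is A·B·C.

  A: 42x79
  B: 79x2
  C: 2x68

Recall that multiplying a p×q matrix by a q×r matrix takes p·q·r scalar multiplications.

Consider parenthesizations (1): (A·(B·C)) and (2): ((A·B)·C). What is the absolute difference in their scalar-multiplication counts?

Order (1) = (A·(B·C)): (B·C): 79×2 by 2×68 → 79×68, cost 79·2·68 = 10744; (A·(B·C)): 42×79 by 79×68 → 42×68, cost 42·79·68 = 225624; cumulative 236368. Total 236368.
Order (2) = ((A·B)·C): (A·B): 42×79 by 79×2 → 42×2, cost 42·79·2 = 6636; ((A·B)·C): 42×2 by 2×68 → 42×68, cost 42·2·68 = 5712; cumulative 12348. Total 12348.
Difference: |236368 − 12348| = 224020.

224020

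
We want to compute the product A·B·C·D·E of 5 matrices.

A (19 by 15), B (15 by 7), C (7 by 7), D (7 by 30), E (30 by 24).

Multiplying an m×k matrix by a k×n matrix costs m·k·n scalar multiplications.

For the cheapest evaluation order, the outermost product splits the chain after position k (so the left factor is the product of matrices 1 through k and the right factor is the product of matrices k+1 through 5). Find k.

3

Adjacent pairs: AB = 19·15·7 = 1995; BC = 15·7·7 = 735; CD = 7·7·30 = 1470; DE = 7·30·24 = 5040.
Length 3: A..C: k=1: 0+735+19·15·7=2730; k=2: 1995+0+19·7·7=2926 → min 2730 | B..D: k=2: 0+1470+15·7·30=4620; k=3: 735+0+15·7·30=3885 → min 3885 | C..E: k=3: 0+5040+7·7·24=6216; k=4: 1470+0+7·30·24=6510 → min 6216.
Length 4: A..D: k=1: 0+3885+19·15·30=12435; k=2: 1995+1470+19·7·30=7455; k=3: 2730+0+19·7·30=6720 → min 6720 | B..E: k=2: 0+6216+15·7·24=8736; k=3: 735+5040+15·7·24=8295; k=4: 3885+0+15·30·24=14685 → min 8295.
Top-level splits: k=1: (A..A)·(B..E) → 0+8295+19·15·24 = 15135; k=2: (A..B)·(C..E) → 1995+6216+19·7·24 = 11403; k=3: (A..C)·(D..E) → 2730+5040+19·7·24 = 10962; k=4: (A..D)·(E..E) → 6720+0+19·30·24 = 20400.
Best split is after C, i.e. k = 3.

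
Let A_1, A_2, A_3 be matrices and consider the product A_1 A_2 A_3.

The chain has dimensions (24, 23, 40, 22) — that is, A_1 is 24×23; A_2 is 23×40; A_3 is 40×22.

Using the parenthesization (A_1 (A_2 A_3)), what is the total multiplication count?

32384

(A_2 A_3): 23×40 by 40×22 → 23×22, cost 23·40·22 = 20240
(A_1 (A_2 A_3)): 24×23 by 23×22 → 24×22, cost 24·23·22 = 12144; cumulative 32384
Total: 32384 scalar multiplications.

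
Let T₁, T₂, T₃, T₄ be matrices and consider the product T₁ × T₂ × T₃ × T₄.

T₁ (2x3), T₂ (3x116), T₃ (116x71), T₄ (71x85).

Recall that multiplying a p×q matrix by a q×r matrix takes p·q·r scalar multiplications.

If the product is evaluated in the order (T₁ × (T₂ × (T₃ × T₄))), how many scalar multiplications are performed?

730150

(T₃ × T₄): 116×71 by 71×85 → 116×85, cost 116·71·85 = 700060
(T₂ × (T₃ × T₄)): 3×116 by 116×85 → 3×85, cost 3·116·85 = 29580; cumulative 729640
(T₁ × (T₂ × (T₃ × T₄))): 2×3 by 3×85 → 2×85, cost 2·3·85 = 510; cumulative 730150
Total: 730150 scalar multiplications.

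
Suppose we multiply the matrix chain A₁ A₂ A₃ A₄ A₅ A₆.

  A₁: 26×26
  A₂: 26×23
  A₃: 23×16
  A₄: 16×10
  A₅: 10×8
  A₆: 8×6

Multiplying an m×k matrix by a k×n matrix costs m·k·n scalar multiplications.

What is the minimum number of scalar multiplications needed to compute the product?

Adjacent pairs: A₁A₂ = 26·26·23 = 15548; A₂A₃ = 26·23·16 = 9568; A₃A₄ = 23·16·10 = 3680; A₄A₅ = 16·10·8 = 1280; A₅A₆ = 10·8·6 = 480.
Length 3: A₁..A₃: k=1: 0+9568+26·26·16=20384; k=2: 15548+0+26·23·16=25116 → min 20384 | A₂..A₄: k=2: 0+3680+26·23·10=9660; k=3: 9568+0+26·16·10=13728 → min 9660 | A₃..A₅: k=3: 0+1280+23·16·8=4224; k=4: 3680+0+23·10·8=5520 → min 4224 | A₄..A₆: k=4: 0+480+16·10·6=1440; k=5: 1280+0+16·8·6=2048 → min 1440.
Length 4: A₁..A₄: k=1: 0+9660+26·26·10=16420; k=2: 15548+3680+26·23·10=25208; k=3: 20384+0+26·16·10=24544 → min 16420 | A₂..A₅: k=2: 0+4224+26·23·8=9008; k=3: 9568+1280+26·16·8=14176; k=4: 9660+0+26·10·8=11740 → min 9008 | A₃..A₆: k=3: 0+1440+23·16·6=3648; k=4: 3680+480+23·10·6=5540; k=5: 4224+0+23·8·6=5328 → min 3648.
Length 5: A₁..A₅: k=1: 0+9008+26·26·8=14416; k=2: 15548+4224+26·23·8=24556; k=3: 20384+1280+26·16·8=24992; k=4: 16420+0+26·10·8=18500 → min 14416 | A₂..A₆: k=2: 0+3648+26·23·6=7236; k=3: 9568+1440+26·16·6=13504; k=4: 9660+480+26·10·6=11700; k=5: 9008+0+26·8·6=10256 → min 7236.
Length 6: A₁..A₆: k=1: 0+7236+26·26·6=11292; k=2: 15548+3648+26·23·6=22784; k=3: 20384+1440+26·16·6=24320; k=4: 16420+480+26·10·6=18460; k=5: 14416+0+26·8·6=15664 → min 11292.
Optimal order: (A₁ (A₂ (A₃ (A₄ (A₅ A₆))))) with cost 11292.

11292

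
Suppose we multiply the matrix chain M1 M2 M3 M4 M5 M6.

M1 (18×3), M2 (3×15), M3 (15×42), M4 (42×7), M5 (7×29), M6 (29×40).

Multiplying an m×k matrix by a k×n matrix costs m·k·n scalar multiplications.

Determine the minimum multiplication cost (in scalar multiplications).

9021

Adjacent pairs: M1M2 = 18·3·15 = 810; M2M3 = 3·15·42 = 1890; M3M4 = 15·42·7 = 4410; M4M5 = 42·7·29 = 8526; M5M6 = 7·29·40 = 8120.
Length 3: M1..M3: k=1: 0+1890+18·3·42=4158; k=2: 810+0+18·15·42=12150 → min 4158 | M2..M4: k=2: 0+4410+3·15·7=4725; k=3: 1890+0+3·42·7=2772 → min 2772 | M3..M5: k=3: 0+8526+15·42·29=26796; k=4: 4410+0+15·7·29=7455 → min 7455 | M4..M6: k=4: 0+8120+42·7·40=19880; k=5: 8526+0+42·29·40=57246 → min 19880.
Length 4: M1..M4: k=1: 0+2772+18·3·7=3150; k=2: 810+4410+18·15·7=7110; k=3: 4158+0+18·42·7=9450 → min 3150 | M2..M5: k=2: 0+7455+3·15·29=8760; k=3: 1890+8526+3·42·29=14070; k=4: 2772+0+3·7·29=3381 → min 3381 | M3..M6: k=3: 0+19880+15·42·40=45080; k=4: 4410+8120+15·7·40=16730; k=5: 7455+0+15·29·40=24855 → min 16730.
Length 5: M1..M5: k=1: 0+3381+18·3·29=4947; k=2: 810+7455+18·15·29=16095; k=3: 4158+8526+18·42·29=34608; k=4: 3150+0+18·7·29=6804 → min 4947 | M2..M6: k=2: 0+16730+3·15·40=18530; k=3: 1890+19880+3·42·40=26810; k=4: 2772+8120+3·7·40=11732; k=5: 3381+0+3·29·40=6861 → min 6861.
Length 6: M1..M6: k=1: 0+6861+18·3·40=9021; k=2: 810+16730+18·15·40=28340; k=3: 4158+19880+18·42·40=54278; k=4: 3150+8120+18·7·40=16310; k=5: 4947+0+18·29·40=25827 → min 9021.
Optimal order: (M1 ((((M2 M3) M4) M5) M6)) with cost 9021.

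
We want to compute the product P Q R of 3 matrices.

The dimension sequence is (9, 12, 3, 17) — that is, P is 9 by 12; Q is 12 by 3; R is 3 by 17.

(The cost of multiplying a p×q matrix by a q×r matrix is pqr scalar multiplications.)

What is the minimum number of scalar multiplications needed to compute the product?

Order (P (Q R)): (Q R): 12×3 by 3×17 → 12×17, cost 12·3·17 = 612; (P (Q R)): 9×12 by 12×17 → 9×17, cost 9·12·17 = 1836; cumulative 2448. Total 2448.
Order ((P Q) R): (P Q): 9×12 by 12×3 → 9×3, cost 9·12·3 = 324; ((P Q) R): 9×3 by 3×17 → 9×17, cost 9·3·17 = 459; cumulative 783. Total 783.
Minimum: 783.

783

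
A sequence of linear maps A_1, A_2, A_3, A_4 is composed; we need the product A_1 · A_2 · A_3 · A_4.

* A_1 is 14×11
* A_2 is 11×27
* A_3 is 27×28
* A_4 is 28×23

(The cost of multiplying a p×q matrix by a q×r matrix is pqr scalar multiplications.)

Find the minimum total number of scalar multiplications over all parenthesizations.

Adjacent pairs: A_1A_2 = 14·11·27 = 4158; A_2A_3 = 11·27·28 = 8316; A_3A_4 = 27·28·23 = 17388.
Length 3: A_1..A_3: k=1: 0+8316+14·11·28=12628; k=2: 4158+0+14·27·28=14742 → min 12628 | A_2..A_4: k=2: 0+17388+11·27·23=24219; k=3: 8316+0+11·28·23=15400 → min 15400.
Length 4: A_1..A_4: k=1: 0+15400+14·11·23=18942; k=2: 4158+17388+14·27·23=30240; k=3: 12628+0+14·28·23=21644 → min 18942.
Optimal order: (A_1 · ((A_2 · A_3) · A_4)) with cost 18942.

18942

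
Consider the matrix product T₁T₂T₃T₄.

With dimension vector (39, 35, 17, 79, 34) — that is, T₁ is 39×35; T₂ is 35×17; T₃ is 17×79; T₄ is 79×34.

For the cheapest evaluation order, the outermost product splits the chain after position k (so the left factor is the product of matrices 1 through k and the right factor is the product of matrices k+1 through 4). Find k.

Adjacent pairs: T₁T₂ = 39·35·17 = 23205; T₂T₃ = 35·17·79 = 47005; T₃T₄ = 17·79·34 = 45662.
Length 3: T₁..T₃: k=1: 0+47005+39·35·79=154840; k=2: 23205+0+39·17·79=75582 → min 75582 | T₂..T₄: k=2: 0+45662+35·17·34=65892; k=3: 47005+0+35·79·34=141015 → min 65892.
Top-level splits: k=1: (T₁..T₁)·(T₂..T₄) → 0+65892+39·35·34 = 112302; k=2: (T₁..T₂)·(T₃..T₄) → 23205+45662+39·17·34 = 91409; k=3: (T₁..T₃)·(T₄..T₄) → 75582+0+39·79·34 = 180336.
Best split is after T₂, i.e. k = 2.

2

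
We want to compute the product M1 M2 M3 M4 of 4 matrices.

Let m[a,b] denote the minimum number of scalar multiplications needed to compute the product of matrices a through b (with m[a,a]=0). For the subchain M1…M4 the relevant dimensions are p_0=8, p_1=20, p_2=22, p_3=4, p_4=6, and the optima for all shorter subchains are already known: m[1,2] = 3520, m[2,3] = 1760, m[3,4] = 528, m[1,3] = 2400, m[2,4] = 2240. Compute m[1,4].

2592

m[1,4] = min over k∈[1,3] of m[1,k]+m[k+1,4]+p_{0}·p_k·p_{4}.
k=1: 0 + 2240 + 8·20·6 = 3200; k=2: 3520 + 528 + 8·22·6 = 5104; k=3: 2400 + 0 + 8·4·6 = 2592.
Minimum: 2592 at k=3.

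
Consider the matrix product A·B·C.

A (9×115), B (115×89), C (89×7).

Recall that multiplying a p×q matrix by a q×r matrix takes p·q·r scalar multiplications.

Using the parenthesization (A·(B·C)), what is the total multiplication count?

78890

(B·C): 115×89 by 89×7 → 115×7, cost 115·89·7 = 71645
(A·(B·C)): 9×115 by 115×7 → 9×7, cost 9·115·7 = 7245; cumulative 78890
Total: 78890 scalar multiplications.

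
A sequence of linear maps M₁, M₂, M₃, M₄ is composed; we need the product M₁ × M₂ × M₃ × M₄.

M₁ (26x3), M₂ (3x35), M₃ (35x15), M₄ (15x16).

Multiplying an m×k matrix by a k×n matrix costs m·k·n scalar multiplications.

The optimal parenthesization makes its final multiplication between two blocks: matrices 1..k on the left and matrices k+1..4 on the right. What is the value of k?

1

Adjacent pairs: M₁M₂ = 26·3·35 = 2730; M₂M₃ = 3·35·15 = 1575; M₃M₄ = 35·15·16 = 8400.
Length 3: M₁..M₃: k=1: 0+1575+26·3·15=2745; k=2: 2730+0+26·35·15=16380 → min 2745 | M₂..M₄: k=2: 0+8400+3·35·16=10080; k=3: 1575+0+3·15·16=2295 → min 2295.
Top-level splits: k=1: (M₁..M₁)·(M₂..M₄) → 0+2295+26·3·16 = 3543; k=2: (M₁..M₂)·(M₃..M₄) → 2730+8400+26·35·16 = 25690; k=3: (M₁..M₃)·(M₄..M₄) → 2745+0+26·15·16 = 8985.
Best split is after M₁, i.e. k = 1.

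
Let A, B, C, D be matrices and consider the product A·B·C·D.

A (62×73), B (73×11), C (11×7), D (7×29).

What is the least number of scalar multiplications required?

49889

Adjacent pairs: AB = 62·73·11 = 49786; BC = 73·11·7 = 5621; CD = 11·7·29 = 2233.
Length 3: A..C: k=1: 0+5621+62·73·7=37303; k=2: 49786+0+62·11·7=54560 → min 37303 | B..D: k=2: 0+2233+73·11·29=25520; k=3: 5621+0+73·7·29=20440 → min 20440.
Length 4: A..D: k=1: 0+20440+62·73·29=151694; k=2: 49786+2233+62·11·29=71797; k=3: 37303+0+62·7·29=49889 → min 49889.
Optimal order: ((A·(B·C))·D) with cost 49889.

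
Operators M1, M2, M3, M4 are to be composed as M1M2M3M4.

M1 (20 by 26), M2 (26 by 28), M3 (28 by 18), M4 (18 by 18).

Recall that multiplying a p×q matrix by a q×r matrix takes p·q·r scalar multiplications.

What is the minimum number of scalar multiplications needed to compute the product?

28944

Adjacent pairs: M1M2 = 20·26·28 = 14560; M2M3 = 26·28·18 = 13104; M3M4 = 28·18·18 = 9072.
Length 3: M1..M3: k=1: 0+13104+20·26·18=22464; k=2: 14560+0+20·28·18=24640 → min 22464 | M2..M4: k=2: 0+9072+26·28·18=22176; k=3: 13104+0+26·18·18=21528 → min 21528.
Length 4: M1..M4: k=1: 0+21528+20·26·18=30888; k=2: 14560+9072+20·28·18=33712; k=3: 22464+0+20·18·18=28944 → min 28944.
Optimal order: ((M1(M2M3))M4) with cost 28944.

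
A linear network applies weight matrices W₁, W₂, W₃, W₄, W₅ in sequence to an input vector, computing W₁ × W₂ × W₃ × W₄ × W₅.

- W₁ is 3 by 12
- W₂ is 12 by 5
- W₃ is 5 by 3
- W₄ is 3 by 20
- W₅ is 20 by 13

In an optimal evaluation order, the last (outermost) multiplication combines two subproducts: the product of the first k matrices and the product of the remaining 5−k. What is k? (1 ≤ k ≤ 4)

Adjacent pairs: W₁W₂ = 3·12·5 = 180; W₂W₃ = 12·5·3 = 180; W₃W₄ = 5·3·20 = 300; W₄W₅ = 3·20·13 = 780.
Length 3: W₁..W₃: k=1: 0+180+3·12·3=288; k=2: 180+0+3·5·3=225 → min 225 | W₂..W₄: k=2: 0+300+12·5·20=1500; k=3: 180+0+12·3·20=900 → min 900 | W₃..W₅: k=3: 0+780+5·3·13=975; k=4: 300+0+5·20·13=1600 → min 975.
Length 4: W₁..W₄: k=1: 0+900+3·12·20=1620; k=2: 180+300+3·5·20=780; k=3: 225+0+3·3·20=405 → min 405 | W₂..W₅: k=2: 0+975+12·5·13=1755; k=3: 180+780+12·3·13=1428; k=4: 900+0+12·20·13=4020 → min 1428.
Top-level splits: k=1: (W₁..W₁)·(W₂..W₅) → 0+1428+3·12·13 = 1896; k=2: (W₁..W₂)·(W₃..W₅) → 180+975+3·5·13 = 1350; k=3: (W₁..W₃)·(W₄..W₅) → 225+780+3·3·13 = 1122; k=4: (W₁..W₄)·(W₅..W₅) → 405+0+3·20·13 = 1185.
Best split is after W₃, i.e. k = 3.

3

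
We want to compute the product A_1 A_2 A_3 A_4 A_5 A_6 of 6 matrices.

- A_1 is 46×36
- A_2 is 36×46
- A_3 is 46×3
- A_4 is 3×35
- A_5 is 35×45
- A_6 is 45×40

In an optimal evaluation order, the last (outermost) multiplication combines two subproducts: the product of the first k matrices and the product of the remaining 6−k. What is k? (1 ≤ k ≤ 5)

Adjacent pairs: A_1A_2 = 46·36·46 = 76176; A_2A_3 = 36·46·3 = 4968; A_3A_4 = 46·3·35 = 4830; A_4A_5 = 3·35·45 = 4725; A_5A_6 = 35·45·40 = 63000.
Length 3: A_1..A_3: k=1: 0+4968+46·36·3=9936; k=2: 76176+0+46·46·3=82524 → min 9936 | A_2..A_4: k=2: 0+4830+36·46·35=62790; k=3: 4968+0+36·3·35=8748 → min 8748 | A_3..A_5: k=3: 0+4725+46·3·45=10935; k=4: 4830+0+46·35·45=77280 → min 10935 | A_4..A_6: k=4: 0+63000+3·35·40=67200; k=5: 4725+0+3·45·40=10125 → min 10125.
Length 4: A_1..A_4: k=1: 0+8748+46·36·35=66708; k=2: 76176+4830+46·46·35=155066; k=3: 9936+0+46·3·35=14766 → min 14766 | A_2..A_5: k=2: 0+10935+36·46·45=85455; k=3: 4968+4725+36·3·45=14553; k=4: 8748+0+36·35·45=65448 → min 14553 | A_3..A_6: k=3: 0+10125+46·3·40=15645; k=4: 4830+63000+46·35·40=132230; k=5: 10935+0+46·45·40=93735 → min 15645.
Length 5: A_1..A_5: k=1: 0+14553+46·36·45=89073; k=2: 76176+10935+46·46·45=182331; k=3: 9936+4725+46·3·45=20871; k=4: 14766+0+46·35·45=87216 → min 20871 | A_2..A_6: k=2: 0+15645+36·46·40=81885; k=3: 4968+10125+36·3·40=19413; k=4: 8748+63000+36·35·40=122148; k=5: 14553+0+36·45·40=79353 → min 19413.
Top-level splits: k=1: (A_1..A_1)·(A_2..A_6) → 0+19413+46·36·40 = 85653; k=2: (A_1..A_2)·(A_3..A_6) → 76176+15645+46·46·40 = 176461; k=3: (A_1..A_3)·(A_4..A_6) → 9936+10125+46·3·40 = 25581; k=4: (A_1..A_4)·(A_5..A_6) → 14766+63000+46·35·40 = 142166; k=5: (A_1..A_5)·(A_6..A_6) → 20871+0+46·45·40 = 103671.
Best split is after A_3, i.e. k = 3.

3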